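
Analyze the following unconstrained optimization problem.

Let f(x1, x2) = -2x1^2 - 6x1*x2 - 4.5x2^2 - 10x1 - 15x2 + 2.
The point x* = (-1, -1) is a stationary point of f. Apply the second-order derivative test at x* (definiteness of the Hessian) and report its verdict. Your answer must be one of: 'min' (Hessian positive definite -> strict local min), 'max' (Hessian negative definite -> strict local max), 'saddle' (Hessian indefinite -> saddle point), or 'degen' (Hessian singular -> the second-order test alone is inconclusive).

Compute the Hessian H = grad^2 f:
  H = [[-4, -6], [-6, -9]]
Verify stationarity: grad f(x*) = H x* + g = (0, 0).
Eigenvalues of H: -13, 0.
H has a zero eigenvalue (singular; negative semidefinite but not definite), so H is neither positive definite, negative definite, nor indefinite. The second-order test alone is inconclusive -> degen.
(Indeed, f is constant along the null direction of H through x*, so x* is not a strict local extremum.)

degen


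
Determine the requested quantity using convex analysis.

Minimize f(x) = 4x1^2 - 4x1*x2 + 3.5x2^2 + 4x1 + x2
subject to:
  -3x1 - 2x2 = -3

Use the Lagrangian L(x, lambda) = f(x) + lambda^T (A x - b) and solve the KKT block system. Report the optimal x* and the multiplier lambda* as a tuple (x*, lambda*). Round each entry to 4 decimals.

Form the Lagrangian:
  L(x, lambda) = (1/2) x^T Q x + c^T x + lambda^T (A x - b)
Stationarity (grad_x L = 0): Q x + c + A^T lambda = 0.
Primal feasibility: A x = b.

This gives the KKT block system:
  [ Q   A^T ] [ x     ]   [-c ]
  [ A    0  ] [ lambda ] = [ b ]

Solving the linear system:
  x*      = (0.5385, 0.6923)
  lambda* = (1.8462)
  f(x*)   = 4.1923

x* = (0.5385, 0.6923), lambda* = (1.8462)


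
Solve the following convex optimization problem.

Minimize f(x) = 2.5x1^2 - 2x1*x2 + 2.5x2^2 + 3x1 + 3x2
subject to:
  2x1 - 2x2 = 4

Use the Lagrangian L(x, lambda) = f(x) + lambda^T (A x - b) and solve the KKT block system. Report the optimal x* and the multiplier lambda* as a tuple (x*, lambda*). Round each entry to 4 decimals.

Form the Lagrangian:
  L(x, lambda) = (1/2) x^T Q x + c^T x + lambda^T (A x - b)
Stationarity (grad_x L = 0): Q x + c + A^T lambda = 0.
Primal feasibility: A x = b.

This gives the KKT block system:
  [ Q   A^T ] [ x     ]   [-c ]
  [ A    0  ] [ lambda ] = [ b ]

Solving the linear system:
  x*      = (0, -2)
  lambda* = (-3.5)
  f(x*)   = 4

x* = (0, -2), lambda* = (-3.5)


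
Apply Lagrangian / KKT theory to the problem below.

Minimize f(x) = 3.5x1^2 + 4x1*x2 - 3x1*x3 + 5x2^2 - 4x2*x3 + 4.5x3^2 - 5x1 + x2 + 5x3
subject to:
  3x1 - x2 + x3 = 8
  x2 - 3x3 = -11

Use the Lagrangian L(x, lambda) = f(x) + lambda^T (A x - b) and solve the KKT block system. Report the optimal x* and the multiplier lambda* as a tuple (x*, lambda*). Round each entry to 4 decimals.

Form the Lagrangian:
  L(x, lambda) = (1/2) x^T Q x + c^T x + lambda^T (A x - b)
Stationarity (grad_x L = 0): Q x + c + A^T lambda = 0.
Primal feasibility: A x = b.

This gives the KKT block system:
  [ Q   A^T ] [ x     ]   [-c ]
  [ A    0  ] [ lambda ] = [ b ]

Solving the linear system:
  x*      = (1.3995, -0.2022, 3.5993)
  lambda* = (2.27, 12.0912)
  f(x*)   = 62.82

x* = (1.3995, -0.2022, 3.5993), lambda* = (2.27, 12.0912)


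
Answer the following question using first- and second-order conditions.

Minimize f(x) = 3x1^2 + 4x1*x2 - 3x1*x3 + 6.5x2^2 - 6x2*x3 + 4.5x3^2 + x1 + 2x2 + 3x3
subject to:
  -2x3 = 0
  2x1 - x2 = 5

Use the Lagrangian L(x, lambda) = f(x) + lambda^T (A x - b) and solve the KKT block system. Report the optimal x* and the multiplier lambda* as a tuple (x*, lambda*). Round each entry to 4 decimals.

Form the Lagrangian:
  L(x, lambda) = (1/2) x^T Q x + c^T x + lambda^T (A x - b)
Stationarity (grad_x L = 0): Q x + c + A^T lambda = 0.
Primal feasibility: A x = b.

This gives the KKT block system:
  [ Q   A^T ] [ x     ]   [-c ]
  [ A    0  ] [ lambda ] = [ b ]

Solving the linear system:
  x*      = (1.9595, -1.0811, 0)
  lambda* = (1.8041, -4.2162)
  f(x*)   = 10.4392

x* = (1.9595, -1.0811, 0), lambda* = (1.8041, -4.2162)


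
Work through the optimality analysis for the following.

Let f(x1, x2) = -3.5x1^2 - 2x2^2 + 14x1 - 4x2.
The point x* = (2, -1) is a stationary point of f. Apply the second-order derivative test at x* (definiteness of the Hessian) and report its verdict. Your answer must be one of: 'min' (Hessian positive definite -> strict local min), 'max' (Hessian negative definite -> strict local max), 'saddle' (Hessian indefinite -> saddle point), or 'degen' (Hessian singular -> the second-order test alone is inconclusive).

Compute the Hessian H = grad^2 f:
  H = [[-7, 0], [0, -4]]
Verify stationarity: grad f(x*) = H x* + g = (0, 0).
Eigenvalues of H: -7, -4.
Both eigenvalues < 0, so H is negative definite -> x* is a strict local max.

max


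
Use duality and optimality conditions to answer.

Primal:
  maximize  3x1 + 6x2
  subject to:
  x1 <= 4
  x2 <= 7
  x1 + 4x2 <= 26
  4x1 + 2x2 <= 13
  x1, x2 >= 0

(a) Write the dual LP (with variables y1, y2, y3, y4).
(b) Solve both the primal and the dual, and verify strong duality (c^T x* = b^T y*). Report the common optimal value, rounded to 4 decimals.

The standard primal-dual pair for 'max c^T x s.t. A x <= b, x >= 0' is:
  Dual:  min b^T y  s.t.  A^T y >= c,  y >= 0.

So the dual LP is:
  minimize  4y1 + 7y2 + 26y3 + 13y4
  subject to:
    y1 + y3 + 4y4 >= 3
    y2 + 4y3 + 2y4 >= 6
    y1, y2, y3, y4 >= 0

Solving the primal: x* = (0, 6.5).
  primal value c^T x* = 39.
Solving the dual: y* = (0, 0, 0, 3).
  dual value b^T y* = 39.
Strong duality: c^T x* = b^T y*. Confirmed.

39


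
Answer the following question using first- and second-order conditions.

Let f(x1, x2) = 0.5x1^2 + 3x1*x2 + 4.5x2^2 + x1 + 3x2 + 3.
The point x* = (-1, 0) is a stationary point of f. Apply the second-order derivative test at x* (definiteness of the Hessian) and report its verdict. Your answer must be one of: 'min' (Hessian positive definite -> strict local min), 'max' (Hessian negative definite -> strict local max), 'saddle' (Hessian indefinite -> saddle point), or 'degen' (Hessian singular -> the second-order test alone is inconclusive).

Compute the Hessian H = grad^2 f:
  H = [[1, 3], [3, 9]]
Verify stationarity: grad f(x*) = H x* + g = (0, 0).
Eigenvalues of H: 0, 10.
H has a zero eigenvalue (singular; positive semidefinite but not definite), so H is neither positive definite, negative definite, nor indefinite. The second-order test alone is inconclusive -> degen.
(Indeed, f is constant along the null direction of H through x*, so x* is not a strict local extremum.)

degen


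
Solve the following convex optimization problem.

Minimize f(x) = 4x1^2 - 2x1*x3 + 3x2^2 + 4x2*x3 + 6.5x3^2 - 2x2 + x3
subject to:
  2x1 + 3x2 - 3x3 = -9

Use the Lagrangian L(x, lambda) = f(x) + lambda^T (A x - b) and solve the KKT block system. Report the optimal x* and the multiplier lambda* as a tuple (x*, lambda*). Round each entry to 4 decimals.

Form the Lagrangian:
  L(x, lambda) = (1/2) x^T Q x + c^T x + lambda^T (A x - b)
Stationarity (grad_x L = 0): Q x + c + A^T lambda = 0.
Primal feasibility: A x = b.

This gives the KKT block system:
  [ Q   A^T ] [ x     ]   [-c ]
  [ A    0  ] [ lambda ] = [ b ]

Solving the linear system:
  x*      = (-0.429, -1.7035, 1.0104)
  lambda* = (2.7265)
  f(x*)   = 14.4781

x* = (-0.429, -1.7035, 1.0104), lambda* = (2.7265)


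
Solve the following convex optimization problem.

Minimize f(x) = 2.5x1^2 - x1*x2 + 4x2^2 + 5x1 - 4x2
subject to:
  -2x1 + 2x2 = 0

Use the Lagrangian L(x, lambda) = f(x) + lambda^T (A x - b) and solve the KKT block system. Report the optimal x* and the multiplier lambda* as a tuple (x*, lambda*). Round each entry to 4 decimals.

Form the Lagrangian:
  L(x, lambda) = (1/2) x^T Q x + c^T x + lambda^T (A x - b)
Stationarity (grad_x L = 0): Q x + c + A^T lambda = 0.
Primal feasibility: A x = b.

This gives the KKT block system:
  [ Q   A^T ] [ x     ]   [-c ]
  [ A    0  ] [ lambda ] = [ b ]

Solving the linear system:
  x*      = (-0.0909, -0.0909)
  lambda* = (2.3182)
  f(x*)   = -0.0455

x* = (-0.0909, -0.0909), lambda* = (2.3182)


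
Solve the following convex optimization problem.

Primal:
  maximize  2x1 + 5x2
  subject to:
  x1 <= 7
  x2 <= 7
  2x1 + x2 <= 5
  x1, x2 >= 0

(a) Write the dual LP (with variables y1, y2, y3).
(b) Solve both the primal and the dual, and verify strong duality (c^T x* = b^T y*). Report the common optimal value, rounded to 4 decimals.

The standard primal-dual pair for 'max c^T x s.t. A x <= b, x >= 0' is:
  Dual:  min b^T y  s.t.  A^T y >= c,  y >= 0.

So the dual LP is:
  minimize  7y1 + 7y2 + 5y3
  subject to:
    y1 + 2y3 >= 2
    y2 + y3 >= 5
    y1, y2, y3 >= 0

Solving the primal: x* = (0, 5).
  primal value c^T x* = 25.
Solving the dual: y* = (0, 0, 5).
  dual value b^T y* = 25.
Strong duality: c^T x* = b^T y*. Confirmed.

25


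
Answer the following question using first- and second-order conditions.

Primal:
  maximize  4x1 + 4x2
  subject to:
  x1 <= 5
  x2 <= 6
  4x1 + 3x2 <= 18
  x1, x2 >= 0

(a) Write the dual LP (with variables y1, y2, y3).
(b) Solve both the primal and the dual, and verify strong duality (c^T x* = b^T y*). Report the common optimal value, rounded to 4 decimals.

The standard primal-dual pair for 'max c^T x s.t. A x <= b, x >= 0' is:
  Dual:  min b^T y  s.t.  A^T y >= c,  y >= 0.

So the dual LP is:
  minimize  5y1 + 6y2 + 18y3
  subject to:
    y1 + 4y3 >= 4
    y2 + 3y3 >= 4
    y1, y2, y3 >= 0

Solving the primal: x* = (0, 6).
  primal value c^T x* = 24.
Solving the dual: y* = (0, 1, 1).
  dual value b^T y* = 24.
Strong duality: c^T x* = b^T y*. Confirmed.

24


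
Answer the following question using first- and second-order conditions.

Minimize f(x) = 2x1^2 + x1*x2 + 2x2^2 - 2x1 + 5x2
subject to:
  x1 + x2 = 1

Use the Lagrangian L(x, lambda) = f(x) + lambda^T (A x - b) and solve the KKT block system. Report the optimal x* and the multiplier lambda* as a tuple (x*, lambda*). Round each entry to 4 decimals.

Form the Lagrangian:
  L(x, lambda) = (1/2) x^T Q x + c^T x + lambda^T (A x - b)
Stationarity (grad_x L = 0): Q x + c + A^T lambda = 0.
Primal feasibility: A x = b.

This gives the KKT block system:
  [ Q   A^T ] [ x     ]   [-c ]
  [ A    0  ] [ lambda ] = [ b ]

Solving the linear system:
  x*      = (1.6667, -0.6667)
  lambda* = (-4)
  f(x*)   = -1.3333

x* = (1.6667, -0.6667), lambda* = (-4)


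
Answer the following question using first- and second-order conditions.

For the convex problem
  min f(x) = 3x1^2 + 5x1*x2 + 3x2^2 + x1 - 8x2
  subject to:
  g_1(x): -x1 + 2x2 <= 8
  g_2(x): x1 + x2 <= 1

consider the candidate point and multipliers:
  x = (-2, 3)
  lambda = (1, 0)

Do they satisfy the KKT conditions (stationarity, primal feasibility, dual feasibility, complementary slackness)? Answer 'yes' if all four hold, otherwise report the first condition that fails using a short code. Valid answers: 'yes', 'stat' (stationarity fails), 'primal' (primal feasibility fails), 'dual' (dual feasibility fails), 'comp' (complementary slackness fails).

Gradient of f: grad f(x) = Q x + c = (4, 0)
Constraint values g_i(x) = a_i^T x - b_i:
  g_1((-2, 3)) = 0
  g_2((-2, 3)) = 0
Stationarity residual: grad f(x) + sum_i lambda_i a_i = (3, 2)
  -> stationarity FAILS
Primal feasibility (all g_i <= 0): OK
Dual feasibility (all lambda_i >= 0): OK
Complementary slackness (lambda_i * g_i(x) = 0 for all i): OK

Verdict: the first failing condition is stationarity -> stat.

stat


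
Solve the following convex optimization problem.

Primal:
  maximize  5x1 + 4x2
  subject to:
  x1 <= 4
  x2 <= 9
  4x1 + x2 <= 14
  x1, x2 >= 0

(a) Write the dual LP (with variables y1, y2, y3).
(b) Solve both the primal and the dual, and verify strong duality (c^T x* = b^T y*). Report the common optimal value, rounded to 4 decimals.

The standard primal-dual pair for 'max c^T x s.t. A x <= b, x >= 0' is:
  Dual:  min b^T y  s.t.  A^T y >= c,  y >= 0.

So the dual LP is:
  minimize  4y1 + 9y2 + 14y3
  subject to:
    y1 + 4y3 >= 5
    y2 + y3 >= 4
    y1, y2, y3 >= 0

Solving the primal: x* = (1.25, 9).
  primal value c^T x* = 42.25.
Solving the dual: y* = (0, 2.75, 1.25).
  dual value b^T y* = 42.25.
Strong duality: c^T x* = b^T y*. Confirmed.

42.25


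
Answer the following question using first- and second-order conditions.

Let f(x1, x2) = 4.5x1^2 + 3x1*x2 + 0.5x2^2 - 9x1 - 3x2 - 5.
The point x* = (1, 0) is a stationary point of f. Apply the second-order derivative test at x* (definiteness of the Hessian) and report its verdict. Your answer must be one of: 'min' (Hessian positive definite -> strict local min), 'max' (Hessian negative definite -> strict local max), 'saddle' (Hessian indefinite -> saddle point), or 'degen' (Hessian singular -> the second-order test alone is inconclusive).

Compute the Hessian H = grad^2 f:
  H = [[9, 3], [3, 1]]
Verify stationarity: grad f(x*) = H x* + g = (0, 0).
Eigenvalues of H: 0, 10.
H has a zero eigenvalue (singular; positive semidefinite but not definite), so H is neither positive definite, negative definite, nor indefinite. The second-order test alone is inconclusive -> degen.
(Indeed, f is constant along the null direction of H through x*, so x* is not a strict local extremum.)

degen


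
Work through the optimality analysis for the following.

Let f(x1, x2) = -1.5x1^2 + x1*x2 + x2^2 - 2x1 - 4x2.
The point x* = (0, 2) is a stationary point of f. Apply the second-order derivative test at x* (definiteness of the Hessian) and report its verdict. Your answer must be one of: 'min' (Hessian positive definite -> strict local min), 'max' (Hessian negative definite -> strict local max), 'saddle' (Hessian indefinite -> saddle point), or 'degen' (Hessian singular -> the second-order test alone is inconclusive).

Compute the Hessian H = grad^2 f:
  H = [[-3, 1], [1, 2]]
Verify stationarity: grad f(x*) = H x* + g = (0, 0).
Eigenvalues of H: -3.1926, 2.1926.
Eigenvalues have mixed signs, so H is indefinite -> x* is a saddle point.

saddle


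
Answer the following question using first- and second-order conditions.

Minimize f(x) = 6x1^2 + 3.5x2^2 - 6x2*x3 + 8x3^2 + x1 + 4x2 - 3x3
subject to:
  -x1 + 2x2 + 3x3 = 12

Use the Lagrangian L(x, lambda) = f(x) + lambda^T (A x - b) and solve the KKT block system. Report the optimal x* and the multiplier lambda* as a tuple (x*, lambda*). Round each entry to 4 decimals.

Form the Lagrangian:
  L(x, lambda) = (1/2) x^T Q x + c^T x + lambda^T (A x - b)
Stationarity (grad_x L = 0): Q x + c + A^T lambda = 0.
Primal feasibility: A x = b.

This gives the KKT block system:
  [ Q   A^T ] [ x     ]   [-c ]
  [ A    0  ] [ lambda ] = [ b ]

Solving the linear system:
  x*      = (-0.4919, 2.6201, 2.0893)
  lambda* = (-4.9026)
  f(x*)   = 31.276

x* = (-0.4919, 2.6201, 2.0893), lambda* = (-4.9026)


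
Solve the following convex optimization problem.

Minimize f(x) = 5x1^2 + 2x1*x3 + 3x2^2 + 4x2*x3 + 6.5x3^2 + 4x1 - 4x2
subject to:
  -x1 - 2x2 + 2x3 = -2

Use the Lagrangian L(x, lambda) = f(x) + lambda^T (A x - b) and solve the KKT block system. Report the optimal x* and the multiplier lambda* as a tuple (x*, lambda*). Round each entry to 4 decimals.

Form the Lagrangian:
  L(x, lambda) = (1/2) x^T Q x + c^T x + lambda^T (A x - b)
Stationarity (grad_x L = 0): Q x + c + A^T lambda = 0.
Primal feasibility: A x = b.

This gives the KKT block system:
  [ Q   A^T ] [ x     ]   [-c ]
  [ A    0  ] [ lambda ] = [ b ]

Solving the linear system:
  x*      = (-0.3284, 0.9055, -0.2587)
  lambda* = (0.199)
  f(x*)   = -2.2687

x* = (-0.3284, 0.9055, -0.2587), lambda* = (0.199)


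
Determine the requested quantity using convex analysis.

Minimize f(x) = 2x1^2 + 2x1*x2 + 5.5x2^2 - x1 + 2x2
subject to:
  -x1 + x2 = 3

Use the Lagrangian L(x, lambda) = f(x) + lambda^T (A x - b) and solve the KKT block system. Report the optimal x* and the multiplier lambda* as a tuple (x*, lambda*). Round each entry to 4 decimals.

Form the Lagrangian:
  L(x, lambda) = (1/2) x^T Q x + c^T x + lambda^T (A x - b)
Stationarity (grad_x L = 0): Q x + c + A^T lambda = 0.
Primal feasibility: A x = b.

This gives the KKT block system:
  [ Q   A^T ] [ x     ]   [-c ]
  [ A    0  ] [ lambda ] = [ b ]

Solving the linear system:
  x*      = (-2.1053, 0.8947)
  lambda* = (-7.6316)
  f(x*)   = 13.3947

x* = (-2.1053, 0.8947), lambda* = (-7.6316)


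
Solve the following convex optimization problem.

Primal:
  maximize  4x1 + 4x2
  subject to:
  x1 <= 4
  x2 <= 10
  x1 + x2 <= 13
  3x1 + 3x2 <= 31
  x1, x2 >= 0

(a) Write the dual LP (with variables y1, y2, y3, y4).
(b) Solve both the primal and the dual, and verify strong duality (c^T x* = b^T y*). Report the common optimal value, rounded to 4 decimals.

The standard primal-dual pair for 'max c^T x s.t. A x <= b, x >= 0' is:
  Dual:  min b^T y  s.t.  A^T y >= c,  y >= 0.

So the dual LP is:
  minimize  4y1 + 10y2 + 13y3 + 31y4
  subject to:
    y1 + y3 + 3y4 >= 4
    y2 + y3 + 3y4 >= 4
    y1, y2, y3, y4 >= 0

Solving the primal: x* = (0.3333, 10).
  primal value c^T x* = 41.3333.
Solving the dual: y* = (0, 0, 0, 1.3333).
  dual value b^T y* = 41.3333.
Strong duality: c^T x* = b^T y*. Confirmed.

41.3333


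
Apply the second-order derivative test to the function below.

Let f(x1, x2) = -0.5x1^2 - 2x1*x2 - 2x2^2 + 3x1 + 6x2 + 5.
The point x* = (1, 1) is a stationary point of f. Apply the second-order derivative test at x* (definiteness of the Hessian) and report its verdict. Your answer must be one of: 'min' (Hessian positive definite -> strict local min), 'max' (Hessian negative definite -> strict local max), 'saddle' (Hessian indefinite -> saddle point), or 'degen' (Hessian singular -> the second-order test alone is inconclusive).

Compute the Hessian H = grad^2 f:
  H = [[-1, -2], [-2, -4]]
Verify stationarity: grad f(x*) = H x* + g = (0, 0).
Eigenvalues of H: -5, 0.
H has a zero eigenvalue (singular; negative semidefinite but not definite), so H is neither positive definite, negative definite, nor indefinite. The second-order test alone is inconclusive -> degen.
(Indeed, f is constant along the null direction of H through x*, so x* is not a strict local extremum.)

degen


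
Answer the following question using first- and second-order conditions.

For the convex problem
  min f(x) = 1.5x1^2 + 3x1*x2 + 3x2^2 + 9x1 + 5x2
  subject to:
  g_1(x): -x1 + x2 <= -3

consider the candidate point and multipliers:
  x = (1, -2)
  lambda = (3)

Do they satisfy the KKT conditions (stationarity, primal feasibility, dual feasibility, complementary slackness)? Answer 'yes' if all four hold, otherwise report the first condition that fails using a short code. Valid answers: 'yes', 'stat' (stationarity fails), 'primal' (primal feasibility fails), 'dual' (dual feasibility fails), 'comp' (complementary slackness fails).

Gradient of f: grad f(x) = Q x + c = (6, -4)
Constraint values g_i(x) = a_i^T x - b_i:
  g_1((1, -2)) = 0
Stationarity residual: grad f(x) + sum_i lambda_i a_i = (3, -1)
  -> stationarity FAILS
Primal feasibility (all g_i <= 0): OK
Dual feasibility (all lambda_i >= 0): OK
Complementary slackness (lambda_i * g_i(x) = 0 for all i): OK

Verdict: the first failing condition is stationarity -> stat.

stat


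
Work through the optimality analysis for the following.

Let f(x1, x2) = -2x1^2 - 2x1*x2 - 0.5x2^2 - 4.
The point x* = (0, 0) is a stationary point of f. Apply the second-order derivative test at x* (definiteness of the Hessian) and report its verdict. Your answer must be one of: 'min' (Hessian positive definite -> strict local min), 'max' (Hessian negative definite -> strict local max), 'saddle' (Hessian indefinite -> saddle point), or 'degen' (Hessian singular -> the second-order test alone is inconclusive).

Compute the Hessian H = grad^2 f:
  H = [[-4, -2], [-2, -1]]
Verify stationarity: grad f(x*) = H x* + g = (0, 0).
Eigenvalues of H: -5, 0.
H has a zero eigenvalue (singular; negative semidefinite but not definite), so H is neither positive definite, negative definite, nor indefinite. The second-order test alone is inconclusive -> degen.
(Indeed, f is constant along the null direction of H through x*, so x* is not a strict local extremum.)

degen


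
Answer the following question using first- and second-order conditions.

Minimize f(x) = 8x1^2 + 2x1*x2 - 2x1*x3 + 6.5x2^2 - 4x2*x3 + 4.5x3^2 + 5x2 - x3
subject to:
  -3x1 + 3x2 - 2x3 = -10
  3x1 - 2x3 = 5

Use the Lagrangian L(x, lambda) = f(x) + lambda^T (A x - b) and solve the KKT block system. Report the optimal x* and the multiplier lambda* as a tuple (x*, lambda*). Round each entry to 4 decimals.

Form the Lagrangian:
  L(x, lambda) = (1/2) x^T Q x + c^T x + lambda^T (A x - b)
Stationarity (grad_x L = 0): Q x + c + A^T lambda = 0.
Primal feasibility: A x = b.

This gives the KKT block system:
  [ Q   A^T ] [ x     ]   [-c ]
  [ A    0  ] [ lambda ] = [ b ]

Solving the linear system:
  x*      = (1.6642, -1.6717, -0.0038)
  lambda* = (4.4629, -3.3006)
  f(x*)   = 26.3887

x* = (1.6642, -1.6717, -0.0038), lambda* = (4.4629, -3.3006)


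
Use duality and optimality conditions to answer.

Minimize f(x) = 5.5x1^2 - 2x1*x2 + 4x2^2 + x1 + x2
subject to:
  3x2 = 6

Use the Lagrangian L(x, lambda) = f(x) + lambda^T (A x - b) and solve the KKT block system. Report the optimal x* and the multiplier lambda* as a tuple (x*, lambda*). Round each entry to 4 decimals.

Form the Lagrangian:
  L(x, lambda) = (1/2) x^T Q x + c^T x + lambda^T (A x - b)
Stationarity (grad_x L = 0): Q x + c + A^T lambda = 0.
Primal feasibility: A x = b.

This gives the KKT block system:
  [ Q   A^T ] [ x     ]   [-c ]
  [ A    0  ] [ lambda ] = [ b ]

Solving the linear system:
  x*      = (0.2727, 2)
  lambda* = (-5.4848)
  f(x*)   = 17.5909

x* = (0.2727, 2), lambda* = (-5.4848)


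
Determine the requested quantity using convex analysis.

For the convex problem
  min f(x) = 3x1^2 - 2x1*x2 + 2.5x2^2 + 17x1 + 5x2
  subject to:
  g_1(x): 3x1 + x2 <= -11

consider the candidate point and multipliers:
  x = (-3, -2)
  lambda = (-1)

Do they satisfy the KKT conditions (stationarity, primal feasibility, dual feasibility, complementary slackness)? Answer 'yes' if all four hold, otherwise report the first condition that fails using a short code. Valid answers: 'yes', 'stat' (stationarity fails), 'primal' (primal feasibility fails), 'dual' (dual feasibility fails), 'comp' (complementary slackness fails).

Gradient of f: grad f(x) = Q x + c = (3, 1)
Constraint values g_i(x) = a_i^T x - b_i:
  g_1((-3, -2)) = 0
Stationarity residual: grad f(x) + sum_i lambda_i a_i = (0, 0)
  -> stationarity OK
Primal feasibility (all g_i <= 0): OK
Dual feasibility (all lambda_i >= 0): FAILS
Complementary slackness (lambda_i * g_i(x) = 0 for all i): OK

Verdict: the first failing condition is dual_feasibility -> dual.

dual


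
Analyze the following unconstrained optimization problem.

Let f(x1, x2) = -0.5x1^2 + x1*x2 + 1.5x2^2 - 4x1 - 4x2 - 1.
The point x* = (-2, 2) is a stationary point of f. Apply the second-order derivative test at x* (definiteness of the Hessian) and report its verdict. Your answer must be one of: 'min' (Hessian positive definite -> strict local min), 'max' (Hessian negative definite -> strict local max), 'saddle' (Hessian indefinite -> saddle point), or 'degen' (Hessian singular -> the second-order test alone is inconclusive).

Compute the Hessian H = grad^2 f:
  H = [[-1, 1], [1, 3]]
Verify stationarity: grad f(x*) = H x* + g = (0, 0).
Eigenvalues of H: -1.2361, 3.2361.
Eigenvalues have mixed signs, so H is indefinite -> x* is a saddle point.

saddle


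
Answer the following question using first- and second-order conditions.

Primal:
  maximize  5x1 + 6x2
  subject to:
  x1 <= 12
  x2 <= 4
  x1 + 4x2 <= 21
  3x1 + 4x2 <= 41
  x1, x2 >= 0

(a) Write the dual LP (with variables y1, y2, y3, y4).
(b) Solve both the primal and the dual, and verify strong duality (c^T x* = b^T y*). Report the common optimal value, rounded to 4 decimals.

The standard primal-dual pair for 'max c^T x s.t. A x <= b, x >= 0' is:
  Dual:  min b^T y  s.t.  A^T y >= c,  y >= 0.

So the dual LP is:
  minimize  12y1 + 4y2 + 21y3 + 41y4
  subject to:
    y1 + y3 + 3y4 >= 5
    y2 + 4y3 + 4y4 >= 6
    y1, y2, y3, y4 >= 0

Solving the primal: x* = (12, 1.25).
  primal value c^T x* = 67.5.
Solving the dual: y* = (0.5, 0, 0, 1.5).
  dual value b^T y* = 67.5.
Strong duality: c^T x* = b^T y*. Confirmed.

67.5


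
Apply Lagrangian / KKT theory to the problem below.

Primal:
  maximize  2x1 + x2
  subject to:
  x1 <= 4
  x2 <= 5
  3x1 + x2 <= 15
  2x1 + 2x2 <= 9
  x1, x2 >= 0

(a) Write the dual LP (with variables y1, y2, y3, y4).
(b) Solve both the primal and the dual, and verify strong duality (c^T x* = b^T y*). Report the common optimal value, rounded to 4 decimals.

The standard primal-dual pair for 'max c^T x s.t. A x <= b, x >= 0' is:
  Dual:  min b^T y  s.t.  A^T y >= c,  y >= 0.

So the dual LP is:
  minimize  4y1 + 5y2 + 15y3 + 9y4
  subject to:
    y1 + 3y3 + 2y4 >= 2
    y2 + y3 + 2y4 >= 1
    y1, y2, y3, y4 >= 0

Solving the primal: x* = (4, 0.5).
  primal value c^T x* = 8.5.
Solving the dual: y* = (1, 0, 0, 0.5).
  dual value b^T y* = 8.5.
Strong duality: c^T x* = b^T y*. Confirmed.

8.5


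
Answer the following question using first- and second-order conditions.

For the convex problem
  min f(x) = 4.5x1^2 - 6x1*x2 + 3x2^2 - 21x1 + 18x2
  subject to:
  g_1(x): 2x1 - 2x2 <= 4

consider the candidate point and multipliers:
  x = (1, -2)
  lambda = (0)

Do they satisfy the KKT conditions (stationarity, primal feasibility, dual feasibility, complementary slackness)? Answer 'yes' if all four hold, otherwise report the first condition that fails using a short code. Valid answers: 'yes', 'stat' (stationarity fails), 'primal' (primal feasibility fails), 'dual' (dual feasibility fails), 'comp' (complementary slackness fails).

Gradient of f: grad f(x) = Q x + c = (0, 0)
Constraint values g_i(x) = a_i^T x - b_i:
  g_1((1, -2)) = 2
Stationarity residual: grad f(x) + sum_i lambda_i a_i = (0, 0)
  -> stationarity OK
Primal feasibility (all g_i <= 0): FAILS
Dual feasibility (all lambda_i >= 0): OK
Complementary slackness (lambda_i * g_i(x) = 0 for all i): OK

Verdict: the first failing condition is primal_feasibility -> primal.

primal


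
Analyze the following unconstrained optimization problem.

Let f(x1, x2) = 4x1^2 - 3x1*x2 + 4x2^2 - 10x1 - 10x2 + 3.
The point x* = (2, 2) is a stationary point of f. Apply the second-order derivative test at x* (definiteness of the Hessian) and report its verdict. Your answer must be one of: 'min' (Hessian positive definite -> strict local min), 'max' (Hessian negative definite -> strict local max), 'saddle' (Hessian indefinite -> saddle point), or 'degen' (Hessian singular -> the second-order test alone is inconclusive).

Compute the Hessian H = grad^2 f:
  H = [[8, -3], [-3, 8]]
Verify stationarity: grad f(x*) = H x* + g = (0, 0).
Eigenvalues of H: 5, 11.
Both eigenvalues > 0, so H is positive definite -> x* is a strict local min.

min


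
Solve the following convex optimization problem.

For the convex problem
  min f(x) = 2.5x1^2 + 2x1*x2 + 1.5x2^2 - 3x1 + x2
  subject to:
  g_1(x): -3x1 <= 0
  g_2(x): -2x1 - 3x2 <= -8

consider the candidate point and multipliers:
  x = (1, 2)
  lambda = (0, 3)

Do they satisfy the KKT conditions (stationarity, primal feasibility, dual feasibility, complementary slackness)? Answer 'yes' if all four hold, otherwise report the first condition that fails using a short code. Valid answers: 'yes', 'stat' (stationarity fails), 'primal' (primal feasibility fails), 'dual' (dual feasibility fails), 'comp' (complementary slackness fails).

Gradient of f: grad f(x) = Q x + c = (6, 9)
Constraint values g_i(x) = a_i^T x - b_i:
  g_1((1, 2)) = -3
  g_2((1, 2)) = 0
Stationarity residual: grad f(x) + sum_i lambda_i a_i = (0, 0)
  -> stationarity OK
Primal feasibility (all g_i <= 0): OK
Dual feasibility (all lambda_i >= 0): OK
Complementary slackness (lambda_i * g_i(x) = 0 for all i): OK

Verdict: yes, KKT holds.

yes


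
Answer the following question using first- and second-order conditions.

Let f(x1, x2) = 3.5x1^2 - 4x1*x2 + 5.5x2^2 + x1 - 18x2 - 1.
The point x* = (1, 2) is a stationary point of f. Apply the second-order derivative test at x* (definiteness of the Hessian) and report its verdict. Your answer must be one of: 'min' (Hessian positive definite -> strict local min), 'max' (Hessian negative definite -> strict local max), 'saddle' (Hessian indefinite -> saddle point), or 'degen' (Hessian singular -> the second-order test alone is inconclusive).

Compute the Hessian H = grad^2 f:
  H = [[7, -4], [-4, 11]]
Verify stationarity: grad f(x*) = H x* + g = (0, 0).
Eigenvalues of H: 4.5279, 13.4721.
Both eigenvalues > 0, so H is positive definite -> x* is a strict local min.

min


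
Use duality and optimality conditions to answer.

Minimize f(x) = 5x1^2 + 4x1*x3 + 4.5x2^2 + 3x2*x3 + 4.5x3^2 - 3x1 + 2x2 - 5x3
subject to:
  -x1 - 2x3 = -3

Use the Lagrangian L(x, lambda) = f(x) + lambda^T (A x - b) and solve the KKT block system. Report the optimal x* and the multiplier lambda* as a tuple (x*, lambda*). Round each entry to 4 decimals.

Form the Lagrangian:
  L(x, lambda) = (1/2) x^T Q x + c^T x + lambda^T (A x - b)
Stationarity (grad_x L = 0): Q x + c + A^T lambda = 0.
Primal feasibility: A x = b.

This gives the KKT block system:
  [ Q   A^T ] [ x     ]   [-c ]
  [ A    0  ] [ lambda ] = [ b ]

Solving the linear system:
  x*      = (0.0208, -0.7188, 1.4896)
  lambda* = (3.1667)
  f(x*)   = 0.276

x* = (0.0208, -0.7188, 1.4896), lambda* = (3.1667)


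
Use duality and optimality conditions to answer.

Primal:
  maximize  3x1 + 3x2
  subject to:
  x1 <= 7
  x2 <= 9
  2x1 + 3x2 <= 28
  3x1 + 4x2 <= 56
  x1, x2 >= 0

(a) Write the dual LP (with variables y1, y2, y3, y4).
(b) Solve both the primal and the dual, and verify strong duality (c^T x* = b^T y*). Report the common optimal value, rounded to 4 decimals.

The standard primal-dual pair for 'max c^T x s.t. A x <= b, x >= 0' is:
  Dual:  min b^T y  s.t.  A^T y >= c,  y >= 0.

So the dual LP is:
  minimize  7y1 + 9y2 + 28y3 + 56y4
  subject to:
    y1 + 2y3 + 3y4 >= 3
    y2 + 3y3 + 4y4 >= 3
    y1, y2, y3, y4 >= 0

Solving the primal: x* = (7, 4.6667).
  primal value c^T x* = 35.
Solving the dual: y* = (1, 0, 1, 0).
  dual value b^T y* = 35.
Strong duality: c^T x* = b^T y*. Confirmed.

35


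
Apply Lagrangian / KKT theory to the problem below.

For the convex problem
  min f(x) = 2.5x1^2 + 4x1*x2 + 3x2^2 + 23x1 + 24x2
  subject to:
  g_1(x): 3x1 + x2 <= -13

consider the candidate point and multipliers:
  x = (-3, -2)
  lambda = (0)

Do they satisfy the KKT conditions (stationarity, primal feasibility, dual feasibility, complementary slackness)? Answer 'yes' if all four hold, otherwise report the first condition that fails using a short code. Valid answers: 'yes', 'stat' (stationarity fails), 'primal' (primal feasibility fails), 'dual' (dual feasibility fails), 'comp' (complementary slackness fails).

Gradient of f: grad f(x) = Q x + c = (0, 0)
Constraint values g_i(x) = a_i^T x - b_i:
  g_1((-3, -2)) = 2
Stationarity residual: grad f(x) + sum_i lambda_i a_i = (0, 0)
  -> stationarity OK
Primal feasibility (all g_i <= 0): FAILS
Dual feasibility (all lambda_i >= 0): OK
Complementary slackness (lambda_i * g_i(x) = 0 for all i): OK

Verdict: the first failing condition is primal_feasibility -> primal.

primal


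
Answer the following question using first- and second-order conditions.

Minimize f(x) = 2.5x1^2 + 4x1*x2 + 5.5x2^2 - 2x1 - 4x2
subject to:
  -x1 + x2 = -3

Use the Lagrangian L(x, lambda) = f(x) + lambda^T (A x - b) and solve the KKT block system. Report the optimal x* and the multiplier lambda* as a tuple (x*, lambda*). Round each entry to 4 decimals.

Form the Lagrangian:
  L(x, lambda) = (1/2) x^T Q x + c^T x + lambda^T (A x - b)
Stationarity (grad_x L = 0): Q x + c + A^T lambda = 0.
Primal feasibility: A x = b.

This gives the KKT block system:
  [ Q   A^T ] [ x     ]   [-c ]
  [ A    0  ] [ lambda ] = [ b ]

Solving the linear system:
  x*      = (2.125, -0.875)
  lambda* = (5.125)
  f(x*)   = 7.3125

x* = (2.125, -0.875), lambda* = (5.125)


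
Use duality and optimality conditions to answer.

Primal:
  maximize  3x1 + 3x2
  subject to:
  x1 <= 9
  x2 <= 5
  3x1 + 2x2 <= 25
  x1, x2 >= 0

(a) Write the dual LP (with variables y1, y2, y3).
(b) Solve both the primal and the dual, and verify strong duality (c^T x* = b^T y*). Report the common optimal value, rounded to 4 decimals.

The standard primal-dual pair for 'max c^T x s.t. A x <= b, x >= 0' is:
  Dual:  min b^T y  s.t.  A^T y >= c,  y >= 0.

So the dual LP is:
  minimize  9y1 + 5y2 + 25y3
  subject to:
    y1 + 3y3 >= 3
    y2 + 2y3 >= 3
    y1, y2, y3 >= 0

Solving the primal: x* = (5, 5).
  primal value c^T x* = 30.
Solving the dual: y* = (0, 1, 1).
  dual value b^T y* = 30.
Strong duality: c^T x* = b^T y*. Confirmed.

30


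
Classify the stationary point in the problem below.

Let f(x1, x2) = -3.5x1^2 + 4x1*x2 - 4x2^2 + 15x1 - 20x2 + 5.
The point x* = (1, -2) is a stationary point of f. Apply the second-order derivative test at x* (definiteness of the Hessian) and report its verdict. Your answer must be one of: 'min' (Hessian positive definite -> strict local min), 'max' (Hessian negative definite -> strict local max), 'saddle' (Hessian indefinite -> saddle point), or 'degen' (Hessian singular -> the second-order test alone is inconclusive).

Compute the Hessian H = grad^2 f:
  H = [[-7, 4], [4, -8]]
Verify stationarity: grad f(x*) = H x* + g = (0, 0).
Eigenvalues of H: -11.5311, -3.4689.
Both eigenvalues < 0, so H is negative definite -> x* is a strict local max.

max


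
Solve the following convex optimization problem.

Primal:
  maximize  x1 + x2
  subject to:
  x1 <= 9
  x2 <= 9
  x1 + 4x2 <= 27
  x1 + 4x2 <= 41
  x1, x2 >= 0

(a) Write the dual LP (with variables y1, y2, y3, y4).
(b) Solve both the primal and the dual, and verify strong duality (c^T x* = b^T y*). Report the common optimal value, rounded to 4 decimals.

The standard primal-dual pair for 'max c^T x s.t. A x <= b, x >= 0' is:
  Dual:  min b^T y  s.t.  A^T y >= c,  y >= 0.

So the dual LP is:
  minimize  9y1 + 9y2 + 27y3 + 41y4
  subject to:
    y1 + y3 + y4 >= 1
    y2 + 4y3 + 4y4 >= 1
    y1, y2, y3, y4 >= 0

Solving the primal: x* = (9, 4.5).
  primal value c^T x* = 13.5.
Solving the dual: y* = (0.75, 0, 0.25, 0).
  dual value b^T y* = 13.5.
Strong duality: c^T x* = b^T y*. Confirmed.

13.5


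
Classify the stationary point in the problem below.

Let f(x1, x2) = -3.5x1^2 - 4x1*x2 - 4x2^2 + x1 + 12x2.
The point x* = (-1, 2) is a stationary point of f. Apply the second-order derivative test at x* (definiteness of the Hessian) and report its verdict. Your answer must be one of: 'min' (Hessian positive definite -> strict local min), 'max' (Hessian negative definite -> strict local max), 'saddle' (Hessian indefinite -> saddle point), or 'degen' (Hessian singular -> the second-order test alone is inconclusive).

Compute the Hessian H = grad^2 f:
  H = [[-7, -4], [-4, -8]]
Verify stationarity: grad f(x*) = H x* + g = (0, 0).
Eigenvalues of H: -11.5311, -3.4689.
Both eigenvalues < 0, so H is negative definite -> x* is a strict local max.

max


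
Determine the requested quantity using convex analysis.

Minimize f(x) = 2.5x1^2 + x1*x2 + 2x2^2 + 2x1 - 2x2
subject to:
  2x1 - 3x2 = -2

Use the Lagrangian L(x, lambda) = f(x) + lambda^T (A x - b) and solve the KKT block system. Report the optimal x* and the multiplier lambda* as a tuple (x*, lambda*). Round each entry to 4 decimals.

Form the Lagrangian:
  L(x, lambda) = (1/2) x^T Q x + c^T x + lambda^T (A x - b)
Stationarity (grad_x L = 0): Q x + c + A^T lambda = 0.
Primal feasibility: A x = b.

This gives the KKT block system:
  [ Q   A^T ] [ x     ]   [-c ]
  [ A    0  ] [ lambda ] = [ b ]

Solving the linear system:
  x*      = (-0.3836, 0.411)
  lambda* = (-0.2466)
  f(x*)   = -1.0411

x* = (-0.3836, 0.411), lambda* = (-0.2466)


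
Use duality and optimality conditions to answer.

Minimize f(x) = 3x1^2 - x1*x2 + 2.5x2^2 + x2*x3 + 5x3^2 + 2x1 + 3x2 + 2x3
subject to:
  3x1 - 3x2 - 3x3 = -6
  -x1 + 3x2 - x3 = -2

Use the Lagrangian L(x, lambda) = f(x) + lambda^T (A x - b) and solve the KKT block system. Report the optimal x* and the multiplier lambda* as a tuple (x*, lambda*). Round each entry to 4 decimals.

Form the Lagrangian:
  L(x, lambda) = (1/2) x^T Q x + c^T x + lambda^T (A x - b)
Stationarity (grad_x L = 0): Q x + c + A^T lambda = 0.
Primal feasibility: A x = b.

This gives the KKT block system:
  [ Q   A^T ] [ x     ]   [-c ]
  [ A    0  ] [ lambda ] = [ b ]

Solving the linear system:
  x*      = (-1.6757, -0.8378, 1.1622)
  lambda* = (3.3333, 2.7838)
  f(x*)   = 11.0135

x* = (-1.6757, -0.8378, 1.1622), lambda* = (3.3333, 2.7838)


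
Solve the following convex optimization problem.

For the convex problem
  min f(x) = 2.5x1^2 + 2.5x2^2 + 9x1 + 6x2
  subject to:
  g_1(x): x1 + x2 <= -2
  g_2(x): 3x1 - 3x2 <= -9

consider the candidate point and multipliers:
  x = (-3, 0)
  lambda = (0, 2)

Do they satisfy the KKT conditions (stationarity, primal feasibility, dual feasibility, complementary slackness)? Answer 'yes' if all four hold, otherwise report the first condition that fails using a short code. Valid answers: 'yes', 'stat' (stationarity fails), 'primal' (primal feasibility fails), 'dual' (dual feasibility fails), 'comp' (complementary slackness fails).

Gradient of f: grad f(x) = Q x + c = (-6, 6)
Constraint values g_i(x) = a_i^T x - b_i:
  g_1((-3, 0)) = -1
  g_2((-3, 0)) = 0
Stationarity residual: grad f(x) + sum_i lambda_i a_i = (0, 0)
  -> stationarity OK
Primal feasibility (all g_i <= 0): OK
Dual feasibility (all lambda_i >= 0): OK
Complementary slackness (lambda_i * g_i(x) = 0 for all i): OK

Verdict: yes, KKT holds.

yes


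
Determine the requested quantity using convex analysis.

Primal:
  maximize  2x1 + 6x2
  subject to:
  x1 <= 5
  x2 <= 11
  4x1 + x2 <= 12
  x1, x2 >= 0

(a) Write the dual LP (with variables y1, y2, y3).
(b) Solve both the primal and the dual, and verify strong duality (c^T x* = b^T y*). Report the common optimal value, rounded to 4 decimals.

The standard primal-dual pair for 'max c^T x s.t. A x <= b, x >= 0' is:
  Dual:  min b^T y  s.t.  A^T y >= c,  y >= 0.

So the dual LP is:
  minimize  5y1 + 11y2 + 12y3
  subject to:
    y1 + 4y3 >= 2
    y2 + y3 >= 6
    y1, y2, y3 >= 0

Solving the primal: x* = (0.25, 11).
  primal value c^T x* = 66.5.
Solving the dual: y* = (0, 5.5, 0.5).
  dual value b^T y* = 66.5.
Strong duality: c^T x* = b^T y*. Confirmed.

66.5


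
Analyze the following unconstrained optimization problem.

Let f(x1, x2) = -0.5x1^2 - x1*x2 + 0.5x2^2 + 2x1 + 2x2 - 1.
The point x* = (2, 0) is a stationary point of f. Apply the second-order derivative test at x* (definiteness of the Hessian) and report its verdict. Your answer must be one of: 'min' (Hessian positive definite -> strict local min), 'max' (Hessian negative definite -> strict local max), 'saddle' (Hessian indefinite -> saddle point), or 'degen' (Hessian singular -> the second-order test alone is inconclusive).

Compute the Hessian H = grad^2 f:
  H = [[-1, -1], [-1, 1]]
Verify stationarity: grad f(x*) = H x* + g = (0, 0).
Eigenvalues of H: -1.4142, 1.4142.
Eigenvalues have mixed signs, so H is indefinite -> x* is a saddle point.

saddle


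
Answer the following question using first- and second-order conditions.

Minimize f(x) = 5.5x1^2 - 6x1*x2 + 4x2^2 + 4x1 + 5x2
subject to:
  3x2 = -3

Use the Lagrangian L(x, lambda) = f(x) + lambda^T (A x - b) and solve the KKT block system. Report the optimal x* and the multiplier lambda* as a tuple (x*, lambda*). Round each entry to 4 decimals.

Form the Lagrangian:
  L(x, lambda) = (1/2) x^T Q x + c^T x + lambda^T (A x - b)
Stationarity (grad_x L = 0): Q x + c + A^T lambda = 0.
Primal feasibility: A x = b.

This gives the KKT block system:
  [ Q   A^T ] [ x     ]   [-c ]
  [ A    0  ] [ lambda ] = [ b ]

Solving the linear system:
  x*      = (-0.9091, -1)
  lambda* = (-0.8182)
  f(x*)   = -5.5455

x* = (-0.9091, -1), lambda* = (-0.8182)


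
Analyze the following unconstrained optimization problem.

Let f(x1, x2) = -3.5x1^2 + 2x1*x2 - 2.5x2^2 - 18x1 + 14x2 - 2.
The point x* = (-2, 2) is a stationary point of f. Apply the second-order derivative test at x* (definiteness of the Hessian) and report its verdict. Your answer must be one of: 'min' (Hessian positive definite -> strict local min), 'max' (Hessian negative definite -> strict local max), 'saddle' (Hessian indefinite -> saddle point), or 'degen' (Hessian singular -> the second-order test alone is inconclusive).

Compute the Hessian H = grad^2 f:
  H = [[-7, 2], [2, -5]]
Verify stationarity: grad f(x*) = H x* + g = (0, 0).
Eigenvalues of H: -8.2361, -3.7639.
Both eigenvalues < 0, so H is negative definite -> x* is a strict local max.

max
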